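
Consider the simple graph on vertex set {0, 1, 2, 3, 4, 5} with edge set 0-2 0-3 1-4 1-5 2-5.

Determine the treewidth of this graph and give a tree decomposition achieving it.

Treewidth 1.
Bags: B1 = {0, 3}  B2 = {0, 2}  B3 = {2, 5}  B4 = {1, 5}  B5 = {1, 4}
Tree: B1–B2, B2–B3, B3–B4, B4–B5

The largest bag has 2 vertices, giving width 1; this decomposition certifies tw(G) ≤ 1. G has an edge, so its treewidth is at least 1. Hence tw(G) = 1 exactly.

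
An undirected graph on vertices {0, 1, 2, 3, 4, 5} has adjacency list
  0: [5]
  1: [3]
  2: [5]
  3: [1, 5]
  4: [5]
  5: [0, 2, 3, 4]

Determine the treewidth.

A width-1 tree decomposition is:
Bags: B1 = {3, 5}  B2 = {4, 5}  B3 = {2, 5}  B4 = {1, 3}  B5 = {0, 5}
Tree: B1–B2, B2–B3, B1–B4, B3–B5
Every bag has size at most 2, so the width is 2 − 1 = 1 and tw(G) ≤ 1. G has an edge, so its treewidth is at least 1. Therefore the treewidth is 1.

1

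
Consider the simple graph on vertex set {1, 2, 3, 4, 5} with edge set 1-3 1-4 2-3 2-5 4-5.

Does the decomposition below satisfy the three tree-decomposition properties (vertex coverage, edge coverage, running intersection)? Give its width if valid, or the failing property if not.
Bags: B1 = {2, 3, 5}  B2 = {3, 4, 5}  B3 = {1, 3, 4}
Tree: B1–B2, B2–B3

Vertex coverage: the bags together contain {1, 2, 3, 4, 5}, the full vertex set. Edge coverage: each edge of G has both endpoints in at least one bag. Running intersection: for every vertex, the bags containing it form a connected subtree. All three properties hold, so this is a valid tree decomposition of width max|bag| − 1 = 2, and hence tw(G) ≤ 2.

Yes; width 2.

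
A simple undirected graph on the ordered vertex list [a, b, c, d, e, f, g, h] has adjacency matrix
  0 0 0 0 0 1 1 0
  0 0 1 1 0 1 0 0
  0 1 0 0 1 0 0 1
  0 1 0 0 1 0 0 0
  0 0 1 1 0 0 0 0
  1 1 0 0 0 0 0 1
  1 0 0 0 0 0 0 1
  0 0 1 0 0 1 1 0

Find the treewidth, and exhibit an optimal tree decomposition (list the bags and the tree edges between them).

Treewidth 2.
Bags: B1 = {c, d, e}  B2 = {b, c, d}  B3 = {b, c, h}  B4 = {b, f, h}  B5 = {f, g, h}  B6 = {a, f, g}
Tree: B1–B2, B2–B3, B3–B4, B4–B5, B5–B6

Every bag has size at most 3, so the width is 3 − 1 = 2 and tw(G) ≤ 2. The edges e–d–b–c–e form a cycle, so G is not a tree and its treewidth is at least 2. Combining the bounds, tw(G) = 2.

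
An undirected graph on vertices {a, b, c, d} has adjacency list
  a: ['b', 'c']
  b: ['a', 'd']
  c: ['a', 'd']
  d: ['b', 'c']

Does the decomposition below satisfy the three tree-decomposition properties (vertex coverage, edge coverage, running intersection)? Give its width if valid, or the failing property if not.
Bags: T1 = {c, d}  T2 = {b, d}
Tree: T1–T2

A tree decomposition must satisfy three properties: every vertex lies in some bag; for every edge, both endpoints lie together in some bag; and for every vertex, the bags containing it form a connected subtree. Here vertex a appears in no bag, so the decomposition is invalid.

No — vertex a appears in no bag.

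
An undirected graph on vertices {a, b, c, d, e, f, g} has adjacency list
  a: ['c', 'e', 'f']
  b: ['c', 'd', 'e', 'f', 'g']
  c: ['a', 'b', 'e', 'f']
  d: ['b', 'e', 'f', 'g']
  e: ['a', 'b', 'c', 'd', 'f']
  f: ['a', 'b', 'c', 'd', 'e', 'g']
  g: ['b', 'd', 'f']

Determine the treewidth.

3

A width-3 tree decomposition is:
Bags: B1 = {b, c, e, f}  B2 = {b, d, e, f}  B3 = {a, c, e, f}  B4 = {b, d, f, g}
Tree: B1–B2, B1–B3, B2–B4
The largest bag has 4 vertices, giving width 3; this decomposition certifies tw(G) ≤ 3. On the other hand G contains the 4-clique {a, c, e, f}. A clique must lie in a single bag of any decomposition, so no decomposition can have width below 3. The upper and lower bounds meet at 3, so that is the treewidth.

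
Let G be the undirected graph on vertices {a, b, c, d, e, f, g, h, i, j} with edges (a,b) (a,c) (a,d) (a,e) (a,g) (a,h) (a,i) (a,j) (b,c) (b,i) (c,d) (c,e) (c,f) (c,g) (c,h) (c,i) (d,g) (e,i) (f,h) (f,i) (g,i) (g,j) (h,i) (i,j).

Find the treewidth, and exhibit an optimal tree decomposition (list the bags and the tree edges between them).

Treewidth 3.
One optimal decomposition is:
Bags: B1 = {a, c, g, i}  B2 = {a, b, c, i}  B3 = {a, c, h, i}  B4 = {a, c, e, i}  B5 = {c, f, h, i}  B6 = {a, g, i, j}  B7 = {a, c, d, g}
Tree: B1–B2, B1–B3, B2–B4, B3–B5, B1–B6, B1–B7

Each bag holds 4 vertices, so the decomposition has width 3, which upper-bounds the treewidth. On the other hand G contains the 4-clique {a, c, d, g}. A clique must lie in a single bag of any decomposition, so no decomposition can have width below 3. Hence tw(G) = 3 exactly.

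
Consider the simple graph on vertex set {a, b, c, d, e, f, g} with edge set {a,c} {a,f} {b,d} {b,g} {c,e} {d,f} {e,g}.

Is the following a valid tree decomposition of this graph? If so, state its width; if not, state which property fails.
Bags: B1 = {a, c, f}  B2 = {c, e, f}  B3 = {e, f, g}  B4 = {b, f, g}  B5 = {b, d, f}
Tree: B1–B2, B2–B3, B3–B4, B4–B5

Yes; width 2.

Checking the three conditions: (i) the bags cover all of {a, b, c, d, e, f, g}; (ii) for each edge, some bag contains both endpoints; (iii) the bags containing any fixed vertex form a subtree. All hold, so the decomposition is valid with width 3 − 1 = 2.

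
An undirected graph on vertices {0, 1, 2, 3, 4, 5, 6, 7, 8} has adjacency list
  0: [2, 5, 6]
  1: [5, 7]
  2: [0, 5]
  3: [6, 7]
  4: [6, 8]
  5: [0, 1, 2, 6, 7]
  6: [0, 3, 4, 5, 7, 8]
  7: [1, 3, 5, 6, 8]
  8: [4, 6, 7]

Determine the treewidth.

A width-2 tree decomposition is:
Bags: B1 = {5, 6, 7}  B2 = {6, 7, 8}  B3 = {1, 5, 7}  B4 = {4, 6, 8}  B5 = {0, 5, 6}  B6 = {3, 6, 7}  B7 = {0, 2, 5}
Tree: B1–B2, B1–B3, B2–B4, B1–B5, B2–B6, B5–B7
The largest bag has 3 vertices, giving width 2; this decomposition certifies tw(G) ≤ 2. For the lower bound, the 3 vertices {1, 5, 7} are pairwise adjacent, and any tree decomposition puts a clique entirely inside one bag — forcing width ≥ 2. Combining the bounds, tw(G) = 2.

2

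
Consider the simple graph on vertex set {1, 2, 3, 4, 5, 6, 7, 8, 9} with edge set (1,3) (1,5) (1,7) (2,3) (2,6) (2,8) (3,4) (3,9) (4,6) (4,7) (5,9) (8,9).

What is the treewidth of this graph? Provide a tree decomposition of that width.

Every bag has size at most 4, so the width is 4 − 1 = 3 and tw(G) ≤ 3. For the lower bound: the 4 vertex sets {5,8,9}, {2}, {3}, {1,4,6,7} are disjoint, each induces a connected subgraph, and every pair is joined by at least one edge of G. Contracting each set to a single vertex therefore yields K_{4} as a minor, and since treewidth is minor-monotone, tw(G) ≥ tw(K_{4}) = 3. Hence tw(G) = 3 exactly.

Treewidth 3.
Bags: B1 = {2, 5, 8, 9}  B2 = {2, 3, 5, 9}  B3 = {1, 2, 3, 5}  B4 = {1, 2, 3, 6}  B5 = {1, 3, 4, 6}  B6 = {1, 4, 6, 7}
Tree: B1–B2, B2–B3, B3–B4, B4–B5, B5–B6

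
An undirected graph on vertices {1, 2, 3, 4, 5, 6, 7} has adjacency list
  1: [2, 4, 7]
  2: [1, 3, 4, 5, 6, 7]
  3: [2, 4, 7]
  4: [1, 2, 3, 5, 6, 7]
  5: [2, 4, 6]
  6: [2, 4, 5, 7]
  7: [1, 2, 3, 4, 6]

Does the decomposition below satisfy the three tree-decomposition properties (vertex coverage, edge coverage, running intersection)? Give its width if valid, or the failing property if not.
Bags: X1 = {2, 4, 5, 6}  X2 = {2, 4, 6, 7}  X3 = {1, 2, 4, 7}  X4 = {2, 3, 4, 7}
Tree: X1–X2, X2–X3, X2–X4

Checking the three conditions: (i) the bags cover all of {1, 2, 3, 4, 5, 6, 7}; (ii) for each edge, some bag contains both endpoints; (iii) the bags containing any fixed vertex form a subtree. All hold, so the decomposition is valid with width 4 − 1 = 3.

Yes; width 3.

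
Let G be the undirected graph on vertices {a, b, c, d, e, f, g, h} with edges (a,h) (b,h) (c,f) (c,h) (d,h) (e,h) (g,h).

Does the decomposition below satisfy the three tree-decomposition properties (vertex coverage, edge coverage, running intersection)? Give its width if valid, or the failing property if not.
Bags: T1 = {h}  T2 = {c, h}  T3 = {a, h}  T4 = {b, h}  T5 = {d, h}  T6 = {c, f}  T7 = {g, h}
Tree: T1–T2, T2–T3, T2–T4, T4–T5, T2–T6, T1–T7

No — vertex e appears in no bag.

A tree decomposition must satisfy three properties: every vertex lies in some bag; for every edge, both endpoints lie together in some bag; and for every vertex, the bags containing it form a connected subtree. Here vertex e appears in no bag, so the decomposition is invalid.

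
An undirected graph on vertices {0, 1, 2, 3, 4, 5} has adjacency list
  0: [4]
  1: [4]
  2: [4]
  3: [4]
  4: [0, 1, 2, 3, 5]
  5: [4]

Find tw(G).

1

A width-1 tree decomposition is:
Bags: B1 = {0, 4}  B2 = {2, 4}  B3 = {4, 5}  B4 = {1, 4}  B5 = {3, 4}
Tree: B1–B2, B2–B3, B2–B4, B4–B5
The largest bag has 2 vertices, giving width 1; this decomposition certifies tw(G) ≤ 1. Since G has at least one edge (e.g. 0–4), it is not an edgeless graph, so tw(G) ≥ 1. The upper and lower bounds meet at 1, so that is the treewidth.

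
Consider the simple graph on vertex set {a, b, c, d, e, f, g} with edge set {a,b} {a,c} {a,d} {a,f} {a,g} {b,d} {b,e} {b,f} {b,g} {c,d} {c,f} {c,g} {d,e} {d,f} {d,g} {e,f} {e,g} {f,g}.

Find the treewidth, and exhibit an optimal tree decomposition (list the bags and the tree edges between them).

Every bag has size at most 5, so the width is 5 − 1 = 4 and tw(G) ≤ 4. For the lower bound, the 5 vertices {b, d, e, f, g} are pairwise adjacent, and any tree decomposition puts a clique entirely inside one bag — forcing width ≥ 4. Hence tw(G) = 4 exactly.

Treewidth 4.
One such decomposition:
Bags: B1 = {a, b, d, f, g}  B2 = {b, d, e, f, g}  B3 = {a, c, d, f, g}
Tree: B1–B2, B1–B3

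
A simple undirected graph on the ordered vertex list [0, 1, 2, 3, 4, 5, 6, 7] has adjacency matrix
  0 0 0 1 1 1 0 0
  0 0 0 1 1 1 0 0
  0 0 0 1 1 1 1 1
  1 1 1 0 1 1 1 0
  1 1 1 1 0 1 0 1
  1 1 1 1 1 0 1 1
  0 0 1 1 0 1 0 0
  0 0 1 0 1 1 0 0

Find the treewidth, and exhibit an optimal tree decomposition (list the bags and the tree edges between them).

Treewidth 3.
Bags: B1 = {2, 3, 4, 5}  B2 = {2, 3, 5, 6}  B3 = {1, 3, 4, 5}  B4 = {0, 3, 4, 5}  B5 = {2, 4, 5, 7}
Tree: B1–B2, B1–B3, B1–B4, B1–B5

The largest bag has 4 vertices, giving width 3; this decomposition certifies tw(G) ≤ 3. Conversely, {0, 3, 4, 5} is a clique of size 4, and the vertices of any clique must share a bag in every tree decomposition; so some bag has ≥ 4 vertices and tw(G) ≥ 3. Therefore the treewidth is 3.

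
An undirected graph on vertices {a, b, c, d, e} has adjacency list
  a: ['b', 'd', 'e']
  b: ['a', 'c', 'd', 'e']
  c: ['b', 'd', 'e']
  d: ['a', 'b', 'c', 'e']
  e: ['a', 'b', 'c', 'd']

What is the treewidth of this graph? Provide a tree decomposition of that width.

The largest bag has 4 vertices, giving width 3; this decomposition certifies tw(G) ≤ 3. For the lower bound, the 4 vertices {b, c, d, e} are pairwise adjacent, and any tree decomposition puts a clique entirely inside one bag — forcing width ≥ 3. Combining the bounds, tw(G) = 3.

Treewidth 3.
Bags: B1 = {b, c, d, e}  B2 = {a, b, d, e}
Tree: B1–B2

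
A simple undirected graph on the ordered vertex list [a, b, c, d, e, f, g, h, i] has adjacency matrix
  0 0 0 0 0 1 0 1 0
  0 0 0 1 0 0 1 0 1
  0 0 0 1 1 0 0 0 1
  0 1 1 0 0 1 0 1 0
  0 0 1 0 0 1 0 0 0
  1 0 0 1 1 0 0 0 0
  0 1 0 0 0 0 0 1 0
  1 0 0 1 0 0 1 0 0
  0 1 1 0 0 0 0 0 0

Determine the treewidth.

A width-3 tree decomposition is:
Bags: B1 = {c, e, f, i}  B2 = {c, d, f, i}  B3 = {b, d, f, i}  B4 = {a, b, d, f}  B5 = {a, b, d, h}  B6 = {a, b, g, h}
Tree: B1–B2, B2–B3, B3–B4, B4–B5, B5–B6
The largest bag has 4 vertices, giving width 3; this decomposition certifies tw(G) ≤ 3. For the lower bound: the 4 vertex sets {c,e,i}, {f}, {d}, {a,b,g,h} are disjoint, each induces a connected subgraph, and every pair is joined by at least one edge of G. Contracting each set to a single vertex therefore yields K_{4} as a minor, and since treewidth is minor-monotone, tw(G) ≥ tw(K_{4}) = 3. The upper and lower bounds meet at 3, so that is the treewidth.

3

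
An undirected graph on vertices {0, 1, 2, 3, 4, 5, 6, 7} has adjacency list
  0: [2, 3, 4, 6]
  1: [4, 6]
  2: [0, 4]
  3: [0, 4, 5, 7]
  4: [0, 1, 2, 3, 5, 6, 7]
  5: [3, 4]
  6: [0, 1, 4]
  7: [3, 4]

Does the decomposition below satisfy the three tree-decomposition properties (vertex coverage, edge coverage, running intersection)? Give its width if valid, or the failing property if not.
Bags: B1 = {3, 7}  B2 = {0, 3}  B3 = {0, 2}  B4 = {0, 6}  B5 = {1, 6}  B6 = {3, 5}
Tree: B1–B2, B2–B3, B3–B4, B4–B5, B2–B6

A tree decomposition must satisfy three properties: every vertex lies in some bag; for every edge, both endpoints lie together in some bag; and for every vertex, the bags containing it form a connected subtree. Here vertex 4 appears in no bag, so the decomposition is invalid.

No — vertex 4 appears in no bag.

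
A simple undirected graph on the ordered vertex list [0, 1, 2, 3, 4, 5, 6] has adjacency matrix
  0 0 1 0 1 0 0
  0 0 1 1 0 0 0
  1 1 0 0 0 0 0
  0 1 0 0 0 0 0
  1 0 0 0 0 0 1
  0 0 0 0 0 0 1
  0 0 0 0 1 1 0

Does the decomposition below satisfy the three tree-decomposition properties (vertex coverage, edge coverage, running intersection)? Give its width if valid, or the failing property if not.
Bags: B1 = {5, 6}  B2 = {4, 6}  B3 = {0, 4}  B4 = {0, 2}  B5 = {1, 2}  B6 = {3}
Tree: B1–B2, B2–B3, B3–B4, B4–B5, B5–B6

No — edge (1,3) lies in no bag.

A tree decomposition must satisfy three properties: every vertex lies in some bag; for every edge, both endpoints lie together in some bag; and for every vertex, the bags containing it form a connected subtree. Here edge (1,3) lies in no bag, so the decomposition is invalid.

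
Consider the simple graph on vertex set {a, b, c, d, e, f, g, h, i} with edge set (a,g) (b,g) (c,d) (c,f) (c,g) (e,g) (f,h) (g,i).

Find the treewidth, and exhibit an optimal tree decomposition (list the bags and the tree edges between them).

The largest bag has 2 vertices, giving width 1; this decomposition certifies tw(G) ≤ 1. Any graph with an edge has treewidth ≥ 1, and G has the edge g–c. Combining the bounds, tw(G) = 1.

Treewidth 1.
One optimal decomposition is:
Bags: B1 = {c, g}  B2 = {c, f}  B3 = {b, g}  B4 = {g, i}  B5 = {f, h}  B6 = {c, d}  B7 = {e, g}  B8 = {a, g}
Tree: B1–B2, B1–B3, B3–B4, B2–B5, B1–B6, B3–B7, B3–B8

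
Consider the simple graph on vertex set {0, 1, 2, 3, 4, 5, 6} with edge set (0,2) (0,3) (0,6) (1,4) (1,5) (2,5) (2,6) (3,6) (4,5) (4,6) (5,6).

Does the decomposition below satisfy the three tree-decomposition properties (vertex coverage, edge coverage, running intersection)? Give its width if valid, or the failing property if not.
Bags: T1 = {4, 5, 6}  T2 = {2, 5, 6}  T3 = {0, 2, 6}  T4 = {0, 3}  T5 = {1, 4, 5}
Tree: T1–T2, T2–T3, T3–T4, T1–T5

A tree decomposition must satisfy three properties: every vertex lies in some bag; for every edge, both endpoints lie together in some bag; and for every vertex, the bags containing it form a connected subtree. Here edge (6,3) lies in no bag, so the decomposition is invalid.

No — edge (6,3) lies in no bag.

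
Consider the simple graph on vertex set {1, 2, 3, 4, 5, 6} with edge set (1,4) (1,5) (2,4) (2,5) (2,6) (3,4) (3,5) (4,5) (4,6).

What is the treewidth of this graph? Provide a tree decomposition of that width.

Treewidth 2.
One such decomposition:
Bags: B1 = {3, 4, 5}  B2 = {1, 4, 5}  B3 = {2, 4, 5}  B4 = {2, 4, 6}
Tree: B1–B2, B1–B3, B3–B4

The largest bag has 3 vertices, giving width 2; this decomposition certifies tw(G) ≤ 2. Conversely, {1, 4, 5} is a clique of size 3, and the vertices of any clique must share a bag in every tree decomposition; so some bag has ≥ 3 vertices and tw(G) ≥ 2. The upper and lower bounds meet at 2, so that is the treewidth.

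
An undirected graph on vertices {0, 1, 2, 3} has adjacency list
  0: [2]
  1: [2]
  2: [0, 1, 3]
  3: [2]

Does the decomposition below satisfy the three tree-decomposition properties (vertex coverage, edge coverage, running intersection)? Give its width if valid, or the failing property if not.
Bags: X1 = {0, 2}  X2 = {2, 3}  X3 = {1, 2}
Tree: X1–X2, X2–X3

Vertex coverage: the bags together contain {0, 1, 2, 3}, the full vertex set. Edge coverage: each edge of G has both endpoints in at least one bag. Running intersection: for every vertex, the bags containing it form a connected subtree. All three properties hold, so this is a valid tree decomposition of width max|bag| − 1 = 1, and hence tw(G) ≤ 1.

Yes; width 1.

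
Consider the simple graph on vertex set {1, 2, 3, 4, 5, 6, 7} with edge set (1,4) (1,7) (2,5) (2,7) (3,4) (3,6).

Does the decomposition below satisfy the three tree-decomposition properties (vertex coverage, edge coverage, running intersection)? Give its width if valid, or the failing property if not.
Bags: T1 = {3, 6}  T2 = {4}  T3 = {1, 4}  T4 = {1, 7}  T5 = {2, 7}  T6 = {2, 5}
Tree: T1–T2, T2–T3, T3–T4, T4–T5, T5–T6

A tree decomposition must satisfy three properties: every vertex lies in some bag; for every edge, both endpoints lie together in some bag; and for every vertex, the bags containing it form a connected subtree. Here edge (3,4) lies in no bag, so the decomposition is invalid.

No — edge (3,4) lies in no bag.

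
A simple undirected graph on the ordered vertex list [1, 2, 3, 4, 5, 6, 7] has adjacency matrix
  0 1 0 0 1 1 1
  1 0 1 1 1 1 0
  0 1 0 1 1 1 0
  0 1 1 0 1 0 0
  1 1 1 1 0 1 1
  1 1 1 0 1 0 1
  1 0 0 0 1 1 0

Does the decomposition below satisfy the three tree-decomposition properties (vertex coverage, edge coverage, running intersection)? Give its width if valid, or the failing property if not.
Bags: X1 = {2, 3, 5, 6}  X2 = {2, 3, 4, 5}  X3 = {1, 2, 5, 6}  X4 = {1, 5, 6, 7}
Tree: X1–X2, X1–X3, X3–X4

Checking the three conditions: (i) the bags cover all of {1, 2, 3, 4, 5, 6, 7}; (ii) for each edge, some bag contains both endpoints; (iii) the bags containing any fixed vertex form a subtree. All hold, so the decomposition is valid with width 4 − 1 = 3.

Yes; width 3.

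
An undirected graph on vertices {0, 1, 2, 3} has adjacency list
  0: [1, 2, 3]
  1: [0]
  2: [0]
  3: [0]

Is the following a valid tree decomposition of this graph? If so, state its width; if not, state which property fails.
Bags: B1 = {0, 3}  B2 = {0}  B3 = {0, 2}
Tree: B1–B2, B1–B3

No — vertex 1 appears in no bag.

A tree decomposition must satisfy three properties: every vertex lies in some bag; for every edge, both endpoints lie together in some bag; and for every vertex, the bags containing it form a connected subtree. Here vertex 1 appears in no bag, so the decomposition is invalid.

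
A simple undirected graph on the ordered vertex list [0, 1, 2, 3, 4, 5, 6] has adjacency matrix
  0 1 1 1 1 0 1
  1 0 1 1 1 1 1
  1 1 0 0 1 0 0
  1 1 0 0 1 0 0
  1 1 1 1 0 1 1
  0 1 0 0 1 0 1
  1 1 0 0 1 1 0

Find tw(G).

A width-3 tree decomposition is:
Bags: B1 = {0, 1, 4, 6}  B2 = {1, 4, 5, 6}  B3 = {0, 1, 3, 4}  B4 = {0, 1, 2, 4}
Tree: B1–B2, B1–B3, B1–B4
Each bag holds 4 vertices, so the decomposition has width 3, which upper-bounds the treewidth. For the lower bound, the 4 vertices {0, 1, 2, 4} are pairwise adjacent, and any tree decomposition puts a clique entirely inside one bag — forcing width ≥ 3. Therefore the treewidth is 3.

3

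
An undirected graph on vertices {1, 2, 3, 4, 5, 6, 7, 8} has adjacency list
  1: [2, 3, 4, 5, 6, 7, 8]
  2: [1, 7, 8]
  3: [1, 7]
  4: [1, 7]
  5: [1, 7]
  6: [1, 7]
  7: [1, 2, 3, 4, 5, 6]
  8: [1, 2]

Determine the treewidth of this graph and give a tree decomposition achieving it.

The largest bag has 3 vertices, giving width 2; this decomposition certifies tw(G) ≤ 2. For the lower bound, the 3 vertices {1, 2, 8} are pairwise adjacent, and any tree decomposition puts a clique entirely inside one bag — forcing width ≥ 2. Combining the bounds, tw(G) = 2.

Treewidth 2.
Bags: B1 = {1, 2, 7}  B2 = {1, 6, 7}  B3 = {1, 4, 7}  B4 = {1, 3, 7}  B5 = {1, 2, 8}  B6 = {1, 5, 7}
Tree: B1–B2, B1–B3, B2–B4, B1–B5, B3–B6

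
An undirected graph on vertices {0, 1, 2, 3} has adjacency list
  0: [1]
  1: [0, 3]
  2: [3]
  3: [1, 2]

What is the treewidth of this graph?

A width-1 tree decomposition is:
Bags: B1 = {2, 3}  B2 = {1, 3}  B3 = {0, 1}
Tree: B1–B2, B2–B3
Every bag has size at most 2, so the width is 2 − 1 = 1 and tw(G) ≤ 1. Any graph with an edge has treewidth ≥ 1, and G has the edge 2–3. Hence tw(G) = 1 exactly.

1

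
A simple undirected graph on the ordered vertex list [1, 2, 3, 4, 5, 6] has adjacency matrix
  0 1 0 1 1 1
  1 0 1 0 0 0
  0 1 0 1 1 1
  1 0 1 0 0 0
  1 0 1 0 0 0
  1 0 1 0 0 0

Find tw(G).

2

A width-2 tree decomposition is:
Bags: B1 = {1, 3, 4}  B2 = {1, 3, 5}  B3 = {1, 3, 6}  B4 = {1, 2, 3}
Tree: B1–B2, B2–B3, B3–B4
The largest bag has 3 vertices, giving width 2; this decomposition certifies tw(G) ≤ 2. The edges 4–3–5–1–4 form a cycle, so G is not a tree and its treewidth is at least 2. Combining the bounds, tw(G) = 2.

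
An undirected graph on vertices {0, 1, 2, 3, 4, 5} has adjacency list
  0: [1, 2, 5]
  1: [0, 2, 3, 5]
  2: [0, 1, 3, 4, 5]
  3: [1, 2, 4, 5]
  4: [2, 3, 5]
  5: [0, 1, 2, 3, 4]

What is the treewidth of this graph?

3

A width-3 tree decomposition is:
Bags: B1 = {2, 3, 4, 5}  B2 = {1, 2, 3, 5}  B3 = {0, 1, 2, 5}
Tree: B1–B2, B2–B3
The largest bag has 4 vertices, giving width 3; this decomposition certifies tw(G) ≤ 3. For the lower bound, the 4 vertices {0, 1, 2, 5} are pairwise adjacent, and any tree decomposition puts a clique entirely inside one bag — forcing width ≥ 3. Therefore the treewidth is 3.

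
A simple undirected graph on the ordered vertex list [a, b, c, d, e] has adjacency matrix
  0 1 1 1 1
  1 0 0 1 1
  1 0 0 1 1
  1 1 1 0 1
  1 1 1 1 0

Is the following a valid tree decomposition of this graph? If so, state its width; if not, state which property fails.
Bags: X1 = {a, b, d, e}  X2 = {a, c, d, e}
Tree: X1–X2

Vertex coverage: the bags together contain {a, b, c, d, e}, the full vertex set. Edge coverage: each edge of G has both endpoints in at least one bag. Running intersection: for every vertex, the bags containing it form a connected subtree. All three properties hold, so this is a valid tree decomposition of width max|bag| − 1 = 3, and hence tw(G) ≤ 3.

Yes; width 3.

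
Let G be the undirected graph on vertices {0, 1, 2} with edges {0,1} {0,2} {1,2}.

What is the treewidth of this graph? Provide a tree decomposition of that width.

Treewidth 2.
One such decomposition:
Bags: B1 = {0, 1, 2}
Tree: (single bag)

With just one bag of size 3, the width is 3 − 1 = 2, so tw(G) ≤ 2. On the other hand G contains the 3-clique {0, 1, 2}. A clique must lie in a single bag of any decomposition, so no decomposition can have width below 2. Therefore the treewidth is 2.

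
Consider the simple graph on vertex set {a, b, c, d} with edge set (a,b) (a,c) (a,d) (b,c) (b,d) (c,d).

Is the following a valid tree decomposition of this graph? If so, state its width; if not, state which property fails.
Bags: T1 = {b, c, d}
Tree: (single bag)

No — vertex a appears in no bag.

A tree decomposition must satisfy three properties: every vertex lies in some bag; for every edge, both endpoints lie together in some bag; and for every vertex, the bags containing it form a connected subtree. Here vertex a appears in no bag, so the decomposition is invalid.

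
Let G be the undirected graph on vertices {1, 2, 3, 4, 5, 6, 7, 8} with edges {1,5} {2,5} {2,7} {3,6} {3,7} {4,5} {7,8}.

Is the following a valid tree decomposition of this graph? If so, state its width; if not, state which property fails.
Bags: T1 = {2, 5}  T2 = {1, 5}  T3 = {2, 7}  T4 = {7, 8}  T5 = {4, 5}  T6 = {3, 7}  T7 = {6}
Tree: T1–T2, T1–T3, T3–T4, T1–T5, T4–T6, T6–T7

No — edge (3,6) lies in no bag.

A tree decomposition must satisfy three properties: every vertex lies in some bag; for every edge, both endpoints lie together in some bag; and for every vertex, the bags containing it form a connected subtree. Here edge (3,6) lies in no bag, so the decomposition is invalid.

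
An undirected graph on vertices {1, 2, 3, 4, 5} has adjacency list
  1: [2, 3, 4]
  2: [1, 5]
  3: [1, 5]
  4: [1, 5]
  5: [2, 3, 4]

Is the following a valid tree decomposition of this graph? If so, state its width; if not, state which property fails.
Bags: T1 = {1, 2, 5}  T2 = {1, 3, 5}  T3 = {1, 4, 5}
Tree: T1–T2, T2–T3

Checking the three conditions: (i) the bags cover all of {1, 2, 3, 4, 5}; (ii) for each edge, some bag contains both endpoints; (iii) the bags containing any fixed vertex form a subtree. All hold, so the decomposition is valid with width 3 − 1 = 2.

Yes; width 2.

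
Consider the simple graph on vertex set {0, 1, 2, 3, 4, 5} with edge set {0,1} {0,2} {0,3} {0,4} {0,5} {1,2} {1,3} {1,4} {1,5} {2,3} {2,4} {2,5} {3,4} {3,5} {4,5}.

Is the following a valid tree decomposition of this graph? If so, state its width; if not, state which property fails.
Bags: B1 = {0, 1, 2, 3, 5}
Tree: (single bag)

No — vertex 4 appears in no bag.

A tree decomposition must satisfy three properties: every vertex lies in some bag; for every edge, both endpoints lie together in some bag; and for every vertex, the bags containing it form a connected subtree. Here vertex 4 appears in no bag, so the decomposition is invalid.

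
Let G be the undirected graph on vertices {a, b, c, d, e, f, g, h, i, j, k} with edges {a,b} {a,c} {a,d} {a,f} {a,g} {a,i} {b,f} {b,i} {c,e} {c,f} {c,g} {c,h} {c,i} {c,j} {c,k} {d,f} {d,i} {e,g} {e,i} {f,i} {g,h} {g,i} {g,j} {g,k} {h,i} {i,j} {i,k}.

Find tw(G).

A width-3 tree decomposition is:
Bags: B1 = {a, c, g, i}  B2 = {a, c, f, i}  B3 = {c, g, h, i}  B4 = {a, b, f, i}  B5 = {c, g, i, k}  B6 = {a, d, f, i}  B7 = {c, e, g, i}  B8 = {c, g, i, j}
Tree: B1–B2, B1–B3, B2–B4, B1–B5, B2–B6, B5–B7, B1–B8
Every bag has size at most 4, so the width is 4 − 1 = 3 and tw(G) ≤ 3. On the other hand G contains the 4-clique {a, d, f, i}. A clique must lie in a single bag of any decomposition, so no decomposition can have width below 3. Therefore the treewidth is 3.

3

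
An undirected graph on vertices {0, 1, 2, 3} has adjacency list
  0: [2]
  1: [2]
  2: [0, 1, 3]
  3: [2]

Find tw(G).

A width-1 tree decomposition is:
Bags: B1 = {1, 2}  B2 = {2, 3}  B3 = {0, 2}
Tree: B1–B2, B1–B3
Each bag holds 2 vertices, so the decomposition has width 1, which upper-bounds the treewidth. Since G has at least one edge (e.g. 2–1), it is not an edgeless graph, so tw(G) ≥ 1. Hence tw(G) = 1 exactly.

1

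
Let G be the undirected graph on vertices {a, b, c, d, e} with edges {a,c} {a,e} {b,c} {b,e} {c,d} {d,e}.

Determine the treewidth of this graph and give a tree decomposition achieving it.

Treewidth 2.
Bags: B1 = {a, c, e}  B2 = {c, d, e}  B3 = {b, c, e}
Tree: B1–B2, B2–B3

Each bag holds 3 vertices, so the decomposition has width 2, which upper-bounds the treewidth. The edges c–a–e–d–c form a cycle, so G is not a tree and its treewidth is at least 2. Hence tw(G) = 2 exactly.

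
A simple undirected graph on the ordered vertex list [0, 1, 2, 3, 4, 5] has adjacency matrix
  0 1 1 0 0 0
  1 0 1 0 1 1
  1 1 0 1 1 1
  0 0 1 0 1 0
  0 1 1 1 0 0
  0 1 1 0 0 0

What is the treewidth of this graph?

2

A width-2 tree decomposition is:
Bags: B1 = {1, 2, 4}  B2 = {2, 3, 4}  B3 = {0, 1, 2}  B4 = {1, 2, 5}
Tree: B1–B2, B1–B3, B1–B4
Every bag has size at most 3, so the width is 3 − 1 = 2 and tw(G) ≤ 2. For the lower bound, the 3 vertices {0, 1, 2} are pairwise adjacent, and any tree decomposition puts a clique entirely inside one bag — forcing width ≥ 2. Combining the bounds, tw(G) = 2.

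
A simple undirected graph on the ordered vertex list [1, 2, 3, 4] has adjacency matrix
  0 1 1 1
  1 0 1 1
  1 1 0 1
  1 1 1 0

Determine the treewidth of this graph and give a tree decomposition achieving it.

Treewidth 3.
One optimal decomposition is:
Bags: B1 = {1, 2, 3, 4}
Tree: (single bag)

A single bag containing all 4 vertices is trivially a valid decomposition of width 3. Conversely, {1, 2, 3, 4} is a clique of size 4, and the vertices of any clique must share a bag in every tree decomposition; so some bag has ≥ 4 vertices and tw(G) ≥ 3. Combining the bounds, tw(G) = 3.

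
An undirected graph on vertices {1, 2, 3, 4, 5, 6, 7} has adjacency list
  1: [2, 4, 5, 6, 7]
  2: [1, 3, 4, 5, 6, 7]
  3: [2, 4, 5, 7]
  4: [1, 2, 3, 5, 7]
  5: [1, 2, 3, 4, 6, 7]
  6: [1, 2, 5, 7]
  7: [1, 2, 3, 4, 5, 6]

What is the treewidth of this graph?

A width-4 tree decomposition is:
Bags: B1 = {1, 2, 5, 6, 7}  B2 = {1, 2, 4, 5, 7}  B3 = {2, 3, 4, 5, 7}
Tree: B1–B2, B2–B3
The largest bag has 5 vertices, giving width 4; this decomposition certifies tw(G) ≤ 4. Conversely, {1, 2, 4, 5, 7} is a clique of size 5, and the vertices of any clique must share a bag in every tree decomposition; so some bag has ≥ 5 vertices and tw(G) ≥ 4. Hence tw(G) = 4 exactly.

4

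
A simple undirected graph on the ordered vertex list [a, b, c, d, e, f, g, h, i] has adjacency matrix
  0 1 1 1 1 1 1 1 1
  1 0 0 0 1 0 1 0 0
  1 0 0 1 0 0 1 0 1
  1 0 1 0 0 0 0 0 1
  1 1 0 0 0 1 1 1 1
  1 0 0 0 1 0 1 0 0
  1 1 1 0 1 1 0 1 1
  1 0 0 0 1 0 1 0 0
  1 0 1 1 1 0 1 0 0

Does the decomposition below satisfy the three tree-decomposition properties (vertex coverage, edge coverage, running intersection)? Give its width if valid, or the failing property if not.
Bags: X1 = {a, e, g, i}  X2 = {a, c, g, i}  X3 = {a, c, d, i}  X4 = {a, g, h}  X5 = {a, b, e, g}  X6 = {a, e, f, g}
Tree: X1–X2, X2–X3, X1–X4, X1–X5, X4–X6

No — edge (e,h) lies in no bag.

A tree decomposition must satisfy three properties: every vertex lies in some bag; for every edge, both endpoints lie together in some bag; and for every vertex, the bags containing it form a connected subtree. Here edge (e,h) lies in no bag, so the decomposition is invalid.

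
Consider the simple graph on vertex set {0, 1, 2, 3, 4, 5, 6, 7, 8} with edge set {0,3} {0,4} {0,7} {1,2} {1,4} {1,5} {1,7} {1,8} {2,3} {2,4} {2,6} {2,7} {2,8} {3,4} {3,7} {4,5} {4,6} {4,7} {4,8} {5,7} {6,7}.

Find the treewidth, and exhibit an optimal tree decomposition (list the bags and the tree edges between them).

The largest bag has 4 vertices, giving width 3; this decomposition certifies tw(G) ≤ 3. On the other hand G contains the 4-clique {1, 2, 4, 8}. A clique must lie in a single bag of any decomposition, so no decomposition can have width below 3. Hence tw(G) = 3 exactly.

Treewidth 3.
One optimal decomposition is:
Bags: B1 = {1, 2, 4, 8}  B2 = {1, 2, 4, 7}  B3 = {2, 3, 4, 7}  B4 = {0, 3, 4, 7}  B5 = {2, 4, 6, 7}  B6 = {1, 4, 5, 7}
Tree: B1–B2, B2–B3, B3–B4, B2–B5, B2–B6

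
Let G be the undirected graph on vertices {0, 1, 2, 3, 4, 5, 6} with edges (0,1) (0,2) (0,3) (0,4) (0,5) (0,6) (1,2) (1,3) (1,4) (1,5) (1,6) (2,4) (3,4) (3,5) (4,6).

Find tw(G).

3

A width-3 tree decomposition is:
Bags: B1 = {0, 1, 3, 5}  B2 = {0, 1, 3, 4}  B3 = {0, 1, 2, 4}  B4 = {0, 1, 4, 6}
Tree: B1–B2, B2–B3, B3–B4
Every bag has size at most 4, so the width is 4 − 1 = 3 and tw(G) ≤ 3. Conversely, {0, 1, 2, 4} is a clique of size 4, and the vertices of any clique must share a bag in every tree decomposition; so some bag has ≥ 4 vertices and tw(G) ≥ 3. Hence tw(G) = 3 exactly.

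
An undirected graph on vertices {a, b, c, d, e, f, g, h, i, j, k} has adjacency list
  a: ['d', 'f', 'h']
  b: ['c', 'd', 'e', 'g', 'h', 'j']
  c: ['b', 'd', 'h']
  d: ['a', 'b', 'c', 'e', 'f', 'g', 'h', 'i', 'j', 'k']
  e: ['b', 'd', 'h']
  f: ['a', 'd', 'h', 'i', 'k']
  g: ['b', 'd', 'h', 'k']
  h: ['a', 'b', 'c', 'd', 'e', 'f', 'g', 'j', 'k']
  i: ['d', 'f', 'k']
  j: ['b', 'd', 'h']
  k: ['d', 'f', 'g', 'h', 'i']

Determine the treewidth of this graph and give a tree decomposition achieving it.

Treewidth 3.
Bags: B1 = {d, f, h, k}  B2 = {d, g, h, k}  B3 = {b, d, g, h}  B4 = {a, d, f, h}  B5 = {b, d, h, j}  B6 = {d, f, i, k}  B7 = {b, d, e, h}  B8 = {b, c, d, h}
Tree: B1–B2, B2–B3, B1–B4, B3–B5, B1–B6, B3–B7, B7–B8

Every bag has size at most 4, so the width is 4 − 1 = 3 and tw(G) ≤ 3. On the other hand G contains the 4-clique {a, d, f, h}. A clique must lie in a single bag of any decomposition, so no decomposition can have width below 3. Combining the bounds, tw(G) = 3.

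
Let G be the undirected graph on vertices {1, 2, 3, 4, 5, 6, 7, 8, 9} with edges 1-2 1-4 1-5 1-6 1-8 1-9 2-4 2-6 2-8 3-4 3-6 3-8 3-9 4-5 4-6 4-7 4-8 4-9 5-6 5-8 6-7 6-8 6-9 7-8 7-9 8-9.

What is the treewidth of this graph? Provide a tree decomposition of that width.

Treewidth 4.
Bags: B1 = {1, 4, 6, 8, 9}  B2 = {1, 4, 5, 6, 8}  B3 = {3, 4, 6, 8, 9}  B4 = {1, 2, 4, 6, 8}  B5 = {4, 6, 7, 8, 9}
Tree: B1–B2, B1–B3, B2–B4, B1–B5

Every bag has size at most 5, so the width is 5 − 1 = 4 and tw(G) ≤ 4. For the lower bound, the 5 vertices {1, 4, 6, 8, 9} are pairwise adjacent, and any tree decomposition puts a clique entirely inside one bag — forcing width ≥ 4. Therefore the treewidth is 4.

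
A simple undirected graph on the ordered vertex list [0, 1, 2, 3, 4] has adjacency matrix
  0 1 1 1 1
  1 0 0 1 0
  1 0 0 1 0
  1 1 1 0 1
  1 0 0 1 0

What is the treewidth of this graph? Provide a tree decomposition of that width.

Every bag has size at most 3, so the width is 3 − 1 = 2 and tw(G) ≤ 2. Conversely, {0, 1, 3} is a clique of size 3, and the vertices of any clique must share a bag in every tree decomposition; so some bag has ≥ 3 vertices and tw(G) ≥ 2. Therefore the treewidth is 2.

Treewidth 2.
Bags: B1 = {0, 3, 4}  B2 = {0, 2, 3}  B3 = {0, 1, 3}
Tree: B1–B2, B1–B3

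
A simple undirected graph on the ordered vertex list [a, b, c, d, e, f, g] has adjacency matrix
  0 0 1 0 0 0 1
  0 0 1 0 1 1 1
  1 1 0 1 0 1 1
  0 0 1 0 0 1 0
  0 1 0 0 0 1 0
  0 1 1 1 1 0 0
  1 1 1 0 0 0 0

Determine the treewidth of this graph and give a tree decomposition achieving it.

Treewidth 2.
One optimal decomposition is:
Bags: B1 = {b, c, g}  B2 = {b, c, f}  B3 = {b, e, f}  B4 = {a, c, g}  B5 = {c, d, f}
Tree: B1–B2, B2–B3, B1–B4, B2–B5

Every bag has size at most 3, so the width is 3 − 1 = 2 and tw(G) ≤ 2. For the lower bound, the 3 vertices {b, e, f} are pairwise adjacent, and any tree decomposition puts a clique entirely inside one bag — forcing width ≥ 2. Hence tw(G) = 2 exactly.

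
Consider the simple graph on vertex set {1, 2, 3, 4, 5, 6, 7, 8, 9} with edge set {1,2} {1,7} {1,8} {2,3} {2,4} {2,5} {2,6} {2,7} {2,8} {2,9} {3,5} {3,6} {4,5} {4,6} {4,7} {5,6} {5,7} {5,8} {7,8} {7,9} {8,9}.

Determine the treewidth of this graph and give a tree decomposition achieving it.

Treewidth 3.
One optimal decomposition is:
Bags: B1 = {2, 4, 5, 6}  B2 = {2, 4, 5, 7}  B3 = {2, 5, 7, 8}  B4 = {2, 7, 8, 9}  B5 = {1, 2, 7, 8}  B6 = {2, 3, 5, 6}
Tree: B1–B2, B2–B3, B3–B4, B4–B5, B1–B6

Each bag holds 4 vertices, so the decomposition has width 3, which upper-bounds the treewidth. For the lower bound, the 4 vertices {1, 2, 7, 8} are pairwise adjacent, and any tree decomposition puts a clique entirely inside one bag — forcing width ≥ 3. Combining the bounds, tw(G) = 3.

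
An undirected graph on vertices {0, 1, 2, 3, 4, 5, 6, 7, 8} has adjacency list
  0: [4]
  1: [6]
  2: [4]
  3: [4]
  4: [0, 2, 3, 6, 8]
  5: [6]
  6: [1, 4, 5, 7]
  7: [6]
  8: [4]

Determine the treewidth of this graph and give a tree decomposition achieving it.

Treewidth 1.
One such decomposition:
Bags: B1 = {1, 6}  B2 = {4, 6}  B3 = {5, 6}  B4 = {2, 4}  B5 = {4, 8}  B6 = {3, 4}  B7 = {0, 4}  B8 = {6, 7}
Tree: B1–B2, B1–B3, B2–B4, B4–B5, B5–B6, B5–B7, B3–B8

The largest bag has 2 vertices, giving width 1; this decomposition certifies tw(G) ≤ 1. Any graph with an edge has treewidth ≥ 1, and G has the edge 1–6. Hence tw(G) = 1 exactly.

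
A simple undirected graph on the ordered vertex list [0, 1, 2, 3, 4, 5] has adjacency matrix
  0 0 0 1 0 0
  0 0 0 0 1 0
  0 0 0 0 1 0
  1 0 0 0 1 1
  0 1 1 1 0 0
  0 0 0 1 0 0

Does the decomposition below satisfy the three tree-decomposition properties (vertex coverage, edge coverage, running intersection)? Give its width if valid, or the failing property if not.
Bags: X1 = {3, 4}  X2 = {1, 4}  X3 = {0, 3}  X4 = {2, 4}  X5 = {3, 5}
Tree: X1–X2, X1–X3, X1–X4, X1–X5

Yes; width 1.

Vertex coverage: the bags together contain {0, 1, 2, 3, 4, 5}, the full vertex set. Edge coverage: each edge of G has both endpoints in at least one bag. Running intersection: for every vertex, the bags containing it form a connected subtree. All three properties hold, so this is a valid tree decomposition of width max|bag| − 1 = 1, and hence tw(G) ≤ 1.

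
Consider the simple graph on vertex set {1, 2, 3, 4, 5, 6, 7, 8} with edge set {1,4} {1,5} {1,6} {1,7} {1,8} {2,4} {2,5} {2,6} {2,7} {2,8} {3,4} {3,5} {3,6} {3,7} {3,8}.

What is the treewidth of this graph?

A width-3 tree decomposition is:
Bags: B1 = {1, 2, 3, 6}  B2 = {1, 2, 3, 8}  B3 = {1, 2, 3, 7}  B4 = {1, 2, 3, 5}  B5 = {1, 2, 3, 4}
Tree: B1–B2, B2–B3, B3–B4, B4–B5
Every bag has size at most 4, so the width is 4 − 1 = 3 and tw(G) ≤ 3. For the lower bound: the 4 vertex sets {3,6}, {2,8}, {1}, {7} are disjoint, each induces a connected subgraph, and every pair is joined by at least one edge of G. Contracting each set to a single vertex therefore yields K_{4} as a minor, and since treewidth is minor-monotone, tw(G) ≥ tw(K_{4}) = 3. The upper and lower bounds meet at 3, so that is the treewidth.

3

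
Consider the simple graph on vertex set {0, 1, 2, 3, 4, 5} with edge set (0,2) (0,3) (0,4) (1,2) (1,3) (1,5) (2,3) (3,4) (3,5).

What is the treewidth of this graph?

A width-2 tree decomposition is:
Bags: B1 = {0, 2, 3}  B2 = {1, 2, 3}  B3 = {0, 3, 4}  B4 = {1, 3, 5}
Tree: B1–B2, B1–B3, B2–B4
The largest bag has 3 vertices, giving width 2; this decomposition certifies tw(G) ≤ 2. For the lower bound, the 3 vertices {0, 2, 3} are pairwise adjacent, and any tree decomposition puts a clique entirely inside one bag — forcing width ≥ 2. Therefore the treewidth is 2.

2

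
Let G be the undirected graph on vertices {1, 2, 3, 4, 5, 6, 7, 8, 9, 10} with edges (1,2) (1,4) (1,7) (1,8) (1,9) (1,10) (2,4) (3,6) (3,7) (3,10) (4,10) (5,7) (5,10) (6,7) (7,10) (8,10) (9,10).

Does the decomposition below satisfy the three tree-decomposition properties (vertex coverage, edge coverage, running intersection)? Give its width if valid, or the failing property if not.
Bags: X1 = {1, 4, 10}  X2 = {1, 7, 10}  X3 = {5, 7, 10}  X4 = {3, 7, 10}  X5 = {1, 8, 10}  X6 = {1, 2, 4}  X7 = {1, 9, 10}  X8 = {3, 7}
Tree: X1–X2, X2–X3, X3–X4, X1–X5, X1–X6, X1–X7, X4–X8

No — vertex 6 appears in no bag.

A tree decomposition must satisfy three properties: every vertex lies in some bag; for every edge, both endpoints lie together in some bag; and for every vertex, the bags containing it form a connected subtree. Here vertex 6 appears in no bag, so the decomposition is invalid.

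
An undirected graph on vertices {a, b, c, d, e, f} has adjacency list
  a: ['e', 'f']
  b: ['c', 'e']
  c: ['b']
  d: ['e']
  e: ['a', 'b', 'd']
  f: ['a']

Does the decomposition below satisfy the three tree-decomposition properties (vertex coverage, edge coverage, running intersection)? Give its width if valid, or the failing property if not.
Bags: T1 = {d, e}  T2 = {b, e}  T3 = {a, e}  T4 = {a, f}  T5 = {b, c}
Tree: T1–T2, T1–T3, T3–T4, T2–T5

Yes; width 1.

Every vertex of G appears in some bag (union = {a, b, c, d, e, f}); every edge is covered by a bag; and for each vertex v the set of bags containing v is connected in the bag tree. The decomposition is therefore valid. The largest bag has 2 vertices, so the width is 1.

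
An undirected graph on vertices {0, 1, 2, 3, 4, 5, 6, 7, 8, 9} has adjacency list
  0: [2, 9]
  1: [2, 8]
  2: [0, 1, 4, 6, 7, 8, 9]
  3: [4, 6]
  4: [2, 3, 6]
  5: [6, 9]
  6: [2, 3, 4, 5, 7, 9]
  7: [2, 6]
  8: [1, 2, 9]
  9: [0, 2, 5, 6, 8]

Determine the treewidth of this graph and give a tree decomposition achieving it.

Each bag holds 3 vertices, so the decomposition has width 2, which upper-bounds the treewidth. Conversely, {0, 2, 9} is a clique of size 3, and the vertices of any clique must share a bag in every tree decomposition; so some bag has ≥ 3 vertices and tw(G) ≥ 2. Combining the bounds, tw(G) = 2.

Treewidth 2.
Bags: B1 = {2, 8, 9}  B2 = {2, 6, 9}  B3 = {1, 2, 8}  B4 = {0, 2, 9}  B5 = {5, 6, 9}  B6 = {2, 4, 6}  B7 = {3, 4, 6}  B8 = {2, 6, 7}
Tree: B1–B2, B1–B3, B2–B4, B2–B5, B2–B6, B6–B7, B6–B8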